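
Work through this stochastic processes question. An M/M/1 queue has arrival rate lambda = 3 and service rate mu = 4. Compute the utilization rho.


rho = lambda/mu
= 3/4
= 0.7500

0.7500


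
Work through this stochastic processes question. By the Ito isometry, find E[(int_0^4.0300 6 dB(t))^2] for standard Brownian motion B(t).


By Ito isometry: E[(int f dB)^2] = int f^2 dt
= 6^2 * 4.0300
= 36 * 4.0300 = 145.0800

145.0800


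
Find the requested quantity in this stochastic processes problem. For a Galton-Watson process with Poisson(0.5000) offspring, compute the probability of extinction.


Since mu = 0.5000 <= 1, extinction probability = 1.

1.0000


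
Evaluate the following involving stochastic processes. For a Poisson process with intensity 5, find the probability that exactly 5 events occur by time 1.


P(N(t)=k) = (lambda*t)^k * exp(-lambda*t) / k!
lambda*t = 5
= 5^5 * exp(-5) / 5!
= 3125 * 0.0067 / 120
= 0.1755

0.1755


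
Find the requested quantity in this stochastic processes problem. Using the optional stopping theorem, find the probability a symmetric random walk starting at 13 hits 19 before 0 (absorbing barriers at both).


By optional stopping theorem: E(M at tau) = M(0) = 13
P(hit 19)*19 + P(hit 0)*0 = 13
P(hit 19) = (13 - 0)/(19 - 0) = 13/19 = 0.6842

0.6842


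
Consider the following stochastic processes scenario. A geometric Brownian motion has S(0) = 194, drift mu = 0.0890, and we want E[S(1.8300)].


E[S(t)] = S(0) * exp(mu * t)
= 194 * exp(0.0890 * 1.8300)
= 194 * 1.1769
= 228.3154

228.3154


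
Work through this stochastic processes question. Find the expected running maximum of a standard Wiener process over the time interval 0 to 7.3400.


E(max B(s)) = sqrt(2t/pi)
= sqrt(2*7.3400/pi)
= sqrt(4.6728)
= 2.1617

2.1617


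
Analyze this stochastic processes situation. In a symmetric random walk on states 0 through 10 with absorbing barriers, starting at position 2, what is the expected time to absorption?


For symmetric RW on 0,...,N with absorbing barriers, E(i) = i*(N-i)
E(2) = 2 * 8 = 16

16


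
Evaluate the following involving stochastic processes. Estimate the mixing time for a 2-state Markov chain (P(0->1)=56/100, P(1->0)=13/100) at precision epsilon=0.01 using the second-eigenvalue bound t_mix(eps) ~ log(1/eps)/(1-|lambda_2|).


lambda_2 = |1 - p01 - p10| = |1 - 0.5600 - 0.1300| = 0.3100
t_mix ~ log(1/eps)/(1 - |lambda_2|)
= log(100)/(1 - 0.3100) = 4.6052/0.6900
= 6.6742

6.6742


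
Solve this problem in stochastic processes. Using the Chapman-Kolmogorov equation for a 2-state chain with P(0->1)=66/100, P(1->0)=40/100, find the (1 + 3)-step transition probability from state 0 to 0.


P^4 = P^1 * P^3
Computing via matrix multiplication of the transition matrix.
Entry (0,0) of P^4 = 0.3774

0.3774


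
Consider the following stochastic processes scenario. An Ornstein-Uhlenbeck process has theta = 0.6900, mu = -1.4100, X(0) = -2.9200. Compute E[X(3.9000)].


E[X(t)] = mu + (X(0) - mu)*exp(-theta*t)
= -1.4100 + (-2.9200 - -1.4100)*exp(-0.6900*3.9000)
= -1.4100 + -1.5100 * 0.0678
= -1.5124

-1.5124


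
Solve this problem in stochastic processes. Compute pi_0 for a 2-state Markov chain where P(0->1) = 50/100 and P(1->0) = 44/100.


Stationary distribution: pi_0 = p10/(p01+p10), pi_1 = p01/(p01+p10)
p01 = 0.5000, p10 = 0.4400
pi_0 = 0.4681

0.4681


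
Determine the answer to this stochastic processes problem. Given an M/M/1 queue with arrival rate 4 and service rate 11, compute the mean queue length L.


rho = 4/11 = 0.3636
L = rho/(1-rho)
= 0.3636/0.6364
= 0.5714

0.5714


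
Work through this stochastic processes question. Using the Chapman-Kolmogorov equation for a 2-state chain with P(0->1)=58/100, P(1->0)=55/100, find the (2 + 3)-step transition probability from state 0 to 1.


P^5 = P^2 * P^3
Computing via matrix multiplication of the transition matrix.
Entry (0,1) of P^5 = 0.5133

0.5133


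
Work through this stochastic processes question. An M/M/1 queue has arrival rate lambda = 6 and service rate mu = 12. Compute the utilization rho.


rho = lambda/mu
= 6/12
= 0.5000

0.5000


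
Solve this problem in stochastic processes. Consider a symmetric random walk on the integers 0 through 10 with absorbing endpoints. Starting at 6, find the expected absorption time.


For symmetric RW on 0,...,N with absorbing barriers, E(i) = i*(N-i)
E(6) = 6 * 4 = 24

24


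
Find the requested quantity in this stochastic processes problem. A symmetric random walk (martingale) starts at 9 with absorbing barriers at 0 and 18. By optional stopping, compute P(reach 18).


By optional stopping theorem: E(M at tau) = M(0) = 9
P(hit 18)*18 + P(hit 0)*0 = 9
P(hit 18) = (9 - 0)/(18 - 0) = 1/2 = 0.5000

0.5000


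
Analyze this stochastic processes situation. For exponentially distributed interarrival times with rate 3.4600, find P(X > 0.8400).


P(X > t) = exp(-lambda * t)
= exp(-3.4600 * 0.8400)
= exp(-2.9064) = 0.0547

0.0547


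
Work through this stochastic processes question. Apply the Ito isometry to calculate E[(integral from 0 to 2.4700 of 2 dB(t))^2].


By Ito isometry: E[(int f dB)^2] = int f^2 dt
= 2^2 * 2.4700
= 4 * 2.4700 = 9.8800

9.8800


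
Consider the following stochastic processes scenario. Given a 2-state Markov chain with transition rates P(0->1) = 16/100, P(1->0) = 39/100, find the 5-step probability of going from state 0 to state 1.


Computing P^5 by matrix multiplication.
P = [[0.8400, 0.1600], [0.3900, 0.6100]]
After raising P to the power 5:
P^5(0,1) = 0.2855

0.2855


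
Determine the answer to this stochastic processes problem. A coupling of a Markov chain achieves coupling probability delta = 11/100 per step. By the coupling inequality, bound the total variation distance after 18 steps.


TV distance bound <= (1-delta)^n
= (1 - 0.1100)^18
= 0.8900^18
= 0.1227

0.1227


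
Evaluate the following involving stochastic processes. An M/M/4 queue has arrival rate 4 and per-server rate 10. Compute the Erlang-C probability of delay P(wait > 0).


a = lambda/mu = 0.4000
rho = a/c = 0.1000
Erlang-C formula applied:
C(c,a) = 7.9444e-04

7.9444e-04


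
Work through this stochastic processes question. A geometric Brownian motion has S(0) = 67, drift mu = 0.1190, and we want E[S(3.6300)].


E[S(t)] = S(0) * exp(mu * t)
= 67 * exp(0.1190 * 3.6300)
= 67 * 1.5403
= 103.1994

103.1994


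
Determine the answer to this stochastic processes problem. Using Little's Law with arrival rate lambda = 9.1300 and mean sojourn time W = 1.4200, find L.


Little's Law: L = lambda * W
= 9.1300 * 1.4200
= 12.9646

12.9646


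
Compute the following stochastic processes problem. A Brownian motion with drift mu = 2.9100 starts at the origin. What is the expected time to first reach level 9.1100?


Expected first passage time = a/mu
= 9.1100/2.9100
= 3.1306

3.1306


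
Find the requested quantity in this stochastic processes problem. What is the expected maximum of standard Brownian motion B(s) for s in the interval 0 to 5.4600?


E(max B(s)) = sqrt(2t/pi)
= sqrt(2*5.4600/pi)
= sqrt(3.4759)
= 1.8644

1.8644


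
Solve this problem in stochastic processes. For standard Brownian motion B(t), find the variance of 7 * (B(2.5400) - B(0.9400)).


Var(alpha*(B(t)-B(s))) = alpha^2 * (t-s)
= 7^2 * (2.5400 - 0.9400)
= 49 * 1.6000
= 78.4000

78.4000


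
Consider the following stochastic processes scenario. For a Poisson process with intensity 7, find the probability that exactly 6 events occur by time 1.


P(N(t)=k) = (lambda*t)^k * exp(-lambda*t) / k!
lambda*t = 7
= 7^6 * exp(-7) / 6!
= 117649 * 9.1188e-04 / 720
= 0.1490

0.1490


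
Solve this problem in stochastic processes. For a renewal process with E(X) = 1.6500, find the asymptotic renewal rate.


Long-run renewal rate = 1/E(X)
= 1/1.6500
= 0.6061

0.6061


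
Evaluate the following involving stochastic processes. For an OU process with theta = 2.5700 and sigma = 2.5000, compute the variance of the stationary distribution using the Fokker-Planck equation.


Stationary variance = sigma^2 / (2*theta)
= 2.5000^2 / (2*2.5700)
= 6.2500 / 5.1400
= 1.2160

1.2160


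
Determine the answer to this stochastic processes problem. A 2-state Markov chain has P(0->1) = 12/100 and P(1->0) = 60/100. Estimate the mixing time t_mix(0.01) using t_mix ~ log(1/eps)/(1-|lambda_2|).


lambda_2 = |1 - p01 - p10| = |1 - 0.1200 - 0.6000| = 0.2800
t_mix ~ log(1/eps)/(1 - |lambda_2|)
= log(100)/(1 - 0.2800) = 4.6052/0.7200
= 6.3961

6.3961


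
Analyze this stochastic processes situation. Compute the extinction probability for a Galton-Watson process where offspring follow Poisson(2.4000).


Since mu = 2.4000 > 1, extinction prob q < 1.
Solve s = exp(mu*(s-1)) iteratively.
q = 0.1214

0.1214


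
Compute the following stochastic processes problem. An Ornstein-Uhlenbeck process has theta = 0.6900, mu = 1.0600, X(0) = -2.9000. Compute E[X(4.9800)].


E[X(t)] = mu + (X(0) - mu)*exp(-theta*t)
= 1.0600 + (-2.9000 - 1.0600)*exp(-0.6900*4.9800)
= 1.0600 + -3.9600 * 0.0322
= 0.9325

0.9325


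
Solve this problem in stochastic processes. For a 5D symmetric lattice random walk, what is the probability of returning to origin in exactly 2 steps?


P(return in 2 steps) = P(reverse first step) = 1/(2d)
= 1/10
= 0.1000

0.1000


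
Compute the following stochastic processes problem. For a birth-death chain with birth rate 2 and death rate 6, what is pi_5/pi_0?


For birth-death process, pi_n/pi_0 = (lambda/mu)^n
= (2/6)^5
= 0.0041

0.0041


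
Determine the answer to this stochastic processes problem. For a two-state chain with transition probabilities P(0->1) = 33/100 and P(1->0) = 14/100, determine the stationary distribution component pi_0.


Stationary distribution: pi_0 = p10/(p01+p10), pi_1 = p01/(p01+p10)
p01 = 0.3300, p10 = 0.1400
pi_0 = 0.2979

0.2979


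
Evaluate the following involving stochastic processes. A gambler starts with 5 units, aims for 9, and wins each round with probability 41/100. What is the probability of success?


Gambler's ruin formula:
r = q/p = 0.5900/0.4100 = 1.4390
P(win) = (1 - r^i)/(1 - r^N)
= (1 - 1.4390^5)/(1 - 1.4390^9)
= 0.2031

0.2031


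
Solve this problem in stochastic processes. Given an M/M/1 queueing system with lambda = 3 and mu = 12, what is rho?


rho = lambda/mu
= 3/12
= 0.2500

0.2500


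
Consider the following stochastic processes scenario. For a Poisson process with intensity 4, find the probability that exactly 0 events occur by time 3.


P(N(t)=k) = (lambda*t)^k * exp(-lambda*t) / k!
lambda*t = 12
= 12^0 * exp(-12) / 0!
= 1 * 6.1442e-06 / 1
= 6.1442e-06

6.1442e-06


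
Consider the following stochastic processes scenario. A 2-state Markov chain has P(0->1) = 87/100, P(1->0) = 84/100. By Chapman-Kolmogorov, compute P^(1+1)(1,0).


P^2 = P^1 * P^1
Computing via matrix multiplication of the transition matrix.
Entry (1,0) of P^2 = 0.2436

0.2436


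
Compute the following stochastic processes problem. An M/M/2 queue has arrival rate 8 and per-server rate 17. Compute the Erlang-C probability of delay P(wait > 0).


a = lambda/mu = 0.4706
rho = a/c = 0.2353
Erlang-C formula applied:
C(c,a) = 0.0896

0.0896


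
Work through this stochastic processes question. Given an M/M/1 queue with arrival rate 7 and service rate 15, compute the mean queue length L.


rho = 7/15 = 0.4667
L = rho/(1-rho)
= 0.4667/0.5333
= 0.8750

0.8750


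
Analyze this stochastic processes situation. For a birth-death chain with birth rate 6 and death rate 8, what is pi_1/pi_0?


For birth-death process, pi_n/pi_0 = (lambda/mu)^n
= (6/8)^1
= 0.7500

0.7500


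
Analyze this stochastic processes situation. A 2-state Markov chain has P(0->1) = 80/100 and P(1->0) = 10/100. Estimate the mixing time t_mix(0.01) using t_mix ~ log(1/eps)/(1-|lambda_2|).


lambda_2 = |1 - p01 - p10| = |1 - 0.8000 - 0.1000| = 0.1000
t_mix ~ log(1/eps)/(1 - |lambda_2|)
= log(100)/(1 - 0.1000) = 4.6052/0.9000
= 5.1169

5.1169


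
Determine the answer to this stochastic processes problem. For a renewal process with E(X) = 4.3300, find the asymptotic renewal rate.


Long-run renewal rate = 1/E(X)
= 1/4.3300
= 0.2309

0.2309


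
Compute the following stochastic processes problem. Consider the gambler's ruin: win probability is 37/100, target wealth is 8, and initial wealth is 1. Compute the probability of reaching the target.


Gambler's ruin formula:
r = q/p = 0.6300/0.3700 = 1.7027
P(win) = (1 - r^i)/(1 - r^N)
= (1 - 1.7027^1)/(1 - 1.7027^8)
= 0.0101

0.0101


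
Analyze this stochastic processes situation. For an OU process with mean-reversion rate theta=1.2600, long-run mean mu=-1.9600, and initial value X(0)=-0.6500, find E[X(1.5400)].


E[X(t)] = mu + (X(0) - mu)*exp(-theta*t)
= -1.9600 + (-0.6500 - -1.9600)*exp(-1.2600*1.5400)
= -1.9600 + 1.3100 * 0.1436
= -1.7718

-1.7718


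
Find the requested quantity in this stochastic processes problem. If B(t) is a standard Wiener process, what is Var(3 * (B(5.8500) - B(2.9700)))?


Var(alpha*(B(t)-B(s))) = alpha^2 * (t-s)
= 3^2 * (5.8500 - 2.9700)
= 9 * 2.8800
= 25.9200

25.9200


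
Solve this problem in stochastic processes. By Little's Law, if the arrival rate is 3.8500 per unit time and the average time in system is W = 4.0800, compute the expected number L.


Little's Law: L = lambda * W
= 3.8500 * 4.0800
= 15.7080

15.7080


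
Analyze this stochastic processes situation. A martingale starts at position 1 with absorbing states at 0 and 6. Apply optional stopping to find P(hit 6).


By optional stopping theorem: E(M at tau) = M(0) = 1
P(hit 6)*6 + P(hit 0)*0 = 1
P(hit 6) = (1 - 0)/(6 - 0) = 1/6 = 0.1667

0.1667


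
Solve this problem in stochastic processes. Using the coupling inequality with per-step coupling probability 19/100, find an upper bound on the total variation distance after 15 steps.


TV distance bound <= (1-delta)^n
= (1 - 0.1900)^15
= 0.8100^15
= 0.0424

0.0424


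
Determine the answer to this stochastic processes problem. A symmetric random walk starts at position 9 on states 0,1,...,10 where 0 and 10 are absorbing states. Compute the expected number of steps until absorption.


For symmetric RW on 0,...,N with absorbing barriers, E(i) = i*(N-i)
E(9) = 9 * 1 = 9

9


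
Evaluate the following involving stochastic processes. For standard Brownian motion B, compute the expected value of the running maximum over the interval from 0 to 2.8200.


E(max B(s)) = sqrt(2t/pi)
= sqrt(2*2.8200/pi)
= sqrt(1.7953)
= 1.3399

1.3399


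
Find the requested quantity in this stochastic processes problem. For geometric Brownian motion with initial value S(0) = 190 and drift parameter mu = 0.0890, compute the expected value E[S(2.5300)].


E[S(t)] = S(0) * exp(mu * t)
= 190 * exp(0.0890 * 2.5300)
= 190 * 1.2525
= 237.9818

237.9818


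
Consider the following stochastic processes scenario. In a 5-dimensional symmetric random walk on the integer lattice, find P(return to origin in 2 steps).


P(return in 2 steps) = P(reverse first step) = 1/(2d)
= 1/10
= 0.1000

0.1000


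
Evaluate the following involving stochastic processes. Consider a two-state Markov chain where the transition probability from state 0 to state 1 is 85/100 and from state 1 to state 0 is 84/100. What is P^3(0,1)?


Computing P^3 by matrix multiplication.
P = [[0.1500, 0.8500], [0.8400, 0.1600]]
After raising P to the power 3:
P^3(0,1) = 0.6682

0.6682


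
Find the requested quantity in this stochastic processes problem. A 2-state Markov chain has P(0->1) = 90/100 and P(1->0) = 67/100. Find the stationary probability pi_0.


Stationary distribution: pi_0 = p10/(p01+p10), pi_1 = p01/(p01+p10)
p01 = 0.9000, p10 = 0.6700
pi_0 = 0.4268

0.4268


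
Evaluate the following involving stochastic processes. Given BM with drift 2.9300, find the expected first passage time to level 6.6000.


Expected first passage time = a/mu
= 6.6000/2.9300
= 2.2526

2.2526


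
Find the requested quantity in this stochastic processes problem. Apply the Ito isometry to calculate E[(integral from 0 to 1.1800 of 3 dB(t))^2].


By Ito isometry: E[(int f dB)^2] = int f^2 dt
= 3^2 * 1.1800
= 9 * 1.1800 = 10.6200

10.6200


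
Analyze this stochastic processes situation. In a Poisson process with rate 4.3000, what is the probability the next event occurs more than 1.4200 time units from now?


P(X > t) = exp(-lambda * t)
= exp(-4.3000 * 1.4200)
= exp(-6.1060) = 0.0022

0.0022


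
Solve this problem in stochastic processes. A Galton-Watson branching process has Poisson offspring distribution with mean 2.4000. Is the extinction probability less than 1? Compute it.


Since mu = 2.4000 > 1, extinction prob q < 1.
Solve s = exp(mu*(s-1)) iteratively.
q = 0.1214

0.1214


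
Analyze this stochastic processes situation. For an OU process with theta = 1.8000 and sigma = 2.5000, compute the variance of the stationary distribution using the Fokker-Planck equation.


Stationary variance = sigma^2 / (2*theta)
= 2.5000^2 / (2*1.8000)
= 6.2500 / 3.6000
= 1.7361

1.7361


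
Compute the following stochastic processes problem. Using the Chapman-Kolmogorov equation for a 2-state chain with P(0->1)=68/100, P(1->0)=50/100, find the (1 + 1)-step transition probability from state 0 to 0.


P^2 = P^1 * P^1
Computing via matrix multiplication of the transition matrix.
Entry (0,0) of P^2 = 0.4424

0.4424


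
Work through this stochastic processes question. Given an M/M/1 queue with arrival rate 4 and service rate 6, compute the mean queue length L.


rho = 4/6 = 0.6667
L = rho/(1-rho)
= 0.6667/0.3333
= 2.0000

2.0000


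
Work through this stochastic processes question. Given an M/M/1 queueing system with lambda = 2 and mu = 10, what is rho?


rho = lambda/mu
= 2/10
= 0.2000

0.2000


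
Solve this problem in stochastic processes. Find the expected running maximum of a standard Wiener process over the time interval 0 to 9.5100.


E(max B(s)) = sqrt(2t/pi)
= sqrt(2*9.5100/pi)
= sqrt(6.0543)
= 2.4605

2.4605


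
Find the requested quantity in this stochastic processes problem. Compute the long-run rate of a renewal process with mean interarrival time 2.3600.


Long-run renewal rate = 1/E(X)
= 1/2.3600
= 0.4237

0.4237


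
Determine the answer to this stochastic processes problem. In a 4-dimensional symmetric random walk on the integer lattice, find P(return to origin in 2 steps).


P(return in 2 steps) = P(reverse first step) = 1/(2d)
= 1/8
= 0.1250

0.1250


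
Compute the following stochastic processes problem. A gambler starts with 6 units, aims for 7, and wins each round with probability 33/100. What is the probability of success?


Gambler's ruin formula:
r = q/p = 0.6700/0.3300 = 2.0303
P(win) = (1 - r^i)/(1 - r^N)
= (1 - 2.0303^6)/(1 - 2.0303^7)
= 0.4889

0.4889


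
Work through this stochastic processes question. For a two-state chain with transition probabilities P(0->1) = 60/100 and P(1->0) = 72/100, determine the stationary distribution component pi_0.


Stationary distribution: pi_0 = p10/(p01+p10), pi_1 = p01/(p01+p10)
p01 = 0.6000, p10 = 0.7200
pi_0 = 0.5455

0.5455


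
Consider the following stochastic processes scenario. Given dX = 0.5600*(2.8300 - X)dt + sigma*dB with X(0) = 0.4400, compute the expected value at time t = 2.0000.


E[X(t)] = mu + (X(0) - mu)*exp(-theta*t)
= 2.8300 + (0.4400 - 2.8300)*exp(-0.5600*2.0000)
= 2.8300 + -2.3900 * 0.3263
= 2.0502

2.0502


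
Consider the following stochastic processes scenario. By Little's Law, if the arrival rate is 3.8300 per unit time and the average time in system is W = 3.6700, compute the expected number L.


Little's Law: L = lambda * W
= 3.8300 * 3.6700
= 14.0561

14.0561


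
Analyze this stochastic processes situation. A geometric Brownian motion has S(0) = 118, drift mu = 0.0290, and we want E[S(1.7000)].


E[S(t)] = S(0) * exp(mu * t)
= 118 * exp(0.0290 * 1.7000)
= 118 * 1.0505
= 123.9632

123.9632


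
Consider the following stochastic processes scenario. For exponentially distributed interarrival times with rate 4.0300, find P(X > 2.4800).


P(X > t) = exp(-lambda * t)
= exp(-4.0300 * 2.4800)
= exp(-9.9944) = 4.5655e-05

4.5655e-05


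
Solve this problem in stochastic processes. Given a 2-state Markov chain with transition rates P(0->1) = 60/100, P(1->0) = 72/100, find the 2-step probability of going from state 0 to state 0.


Computing P^2 by matrix multiplication.
P = [[0.4000, 0.6000], [0.7200, 0.2800]]
After raising P to the power 2:
P^2(0,0) = 0.5920

0.5920


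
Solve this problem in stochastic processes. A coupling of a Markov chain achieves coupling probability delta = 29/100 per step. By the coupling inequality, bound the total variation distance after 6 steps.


TV distance bound <= (1-delta)^n
= (1 - 0.2900)^6
= 0.7100^6
= 0.1281

0.1281


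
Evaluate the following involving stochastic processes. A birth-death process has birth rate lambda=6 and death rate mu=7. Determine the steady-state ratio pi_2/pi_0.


For birth-death process, pi_n/pi_0 = (lambda/mu)^n
= (6/7)^2
= 0.7347

0.7347


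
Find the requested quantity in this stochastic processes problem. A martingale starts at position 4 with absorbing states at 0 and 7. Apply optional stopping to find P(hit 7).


By optional stopping theorem: E(M at tau) = M(0) = 4
P(hit 7)*7 + P(hit 0)*0 = 4
P(hit 7) = (4 - 0)/(7 - 0) = 4/7 = 0.5714

0.5714


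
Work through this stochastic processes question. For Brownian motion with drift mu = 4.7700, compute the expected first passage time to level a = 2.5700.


Expected first passage time = a/mu
= 2.5700/4.7700
= 0.5388

0.5388


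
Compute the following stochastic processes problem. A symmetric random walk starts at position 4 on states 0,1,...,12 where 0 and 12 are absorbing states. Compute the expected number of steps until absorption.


For symmetric RW on 0,...,N with absorbing barriers, E(i) = i*(N-i)
E(4) = 4 * 8 = 32

32


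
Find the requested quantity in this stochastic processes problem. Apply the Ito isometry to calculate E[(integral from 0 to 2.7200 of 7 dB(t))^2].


By Ito isometry: E[(int f dB)^2] = int f^2 dt
= 7^2 * 2.7200
= 49 * 2.7200 = 133.2800

133.2800


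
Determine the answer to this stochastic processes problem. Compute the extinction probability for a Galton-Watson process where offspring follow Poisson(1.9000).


Since mu = 1.9000 > 1, extinction prob q < 1.
Solve s = exp(mu*(s-1)) iteratively.
q = 0.2328

0.2328


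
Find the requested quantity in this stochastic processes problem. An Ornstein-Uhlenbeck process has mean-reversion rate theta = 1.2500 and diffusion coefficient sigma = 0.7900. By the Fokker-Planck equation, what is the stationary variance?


Stationary variance = sigma^2 / (2*theta)
= 0.7900^2 / (2*1.2500)
= 0.6241 / 2.5000
= 0.2496

0.2496


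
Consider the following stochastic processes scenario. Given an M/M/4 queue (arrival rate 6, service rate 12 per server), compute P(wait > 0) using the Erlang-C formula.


a = lambda/mu = 0.5000
rho = a/c = 0.1250
Erlang-C formula applied:
C(c,a) = 0.0018

0.0018


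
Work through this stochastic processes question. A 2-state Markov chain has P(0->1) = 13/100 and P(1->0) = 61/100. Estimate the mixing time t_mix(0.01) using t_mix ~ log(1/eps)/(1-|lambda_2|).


lambda_2 = |1 - p01 - p10| = |1 - 0.1300 - 0.6100| = 0.2600
t_mix ~ log(1/eps)/(1 - |lambda_2|)
= log(100)/(1 - 0.2600) = 4.6052/0.7400
= 6.2232

6.2232


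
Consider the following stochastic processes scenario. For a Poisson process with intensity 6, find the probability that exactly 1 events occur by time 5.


P(N(t)=k) = (lambda*t)^k * exp(-lambda*t) / k!
lambda*t = 30
= 30^1 * exp(-30) / 1!
= 30 * 9.3576e-14 / 1
= 2.8073e-12

2.8073e-12


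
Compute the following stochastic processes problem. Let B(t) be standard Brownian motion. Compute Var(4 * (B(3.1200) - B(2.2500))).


Var(alpha*(B(t)-B(s))) = alpha^2 * (t-s)
= 4^2 * (3.1200 - 2.2500)
= 16 * 0.8700
= 13.9200

13.9200


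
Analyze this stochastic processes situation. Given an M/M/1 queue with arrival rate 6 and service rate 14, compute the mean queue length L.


rho = 6/14 = 0.4286
L = rho/(1-rho)
= 0.4286/0.5714
= 0.7500

0.7500


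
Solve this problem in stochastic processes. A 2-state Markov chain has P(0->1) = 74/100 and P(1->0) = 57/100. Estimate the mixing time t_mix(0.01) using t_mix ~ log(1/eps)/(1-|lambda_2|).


lambda_2 = |1 - p01 - p10| = |1 - 0.7400 - 0.5700| = 0.3100
t_mix ~ log(1/eps)/(1 - |lambda_2|)
= log(100)/(1 - 0.3100) = 4.6052/0.6900
= 6.6742

6.6742


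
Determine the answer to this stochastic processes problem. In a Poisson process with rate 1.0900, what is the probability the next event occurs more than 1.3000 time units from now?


P(X > t) = exp(-lambda * t)
= exp(-1.0900 * 1.3000)
= exp(-1.4170) = 0.2424

0.2424


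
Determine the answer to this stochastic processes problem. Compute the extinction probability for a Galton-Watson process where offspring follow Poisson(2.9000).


Since mu = 2.9000 > 1, extinction prob q < 1.
Solve s = exp(mu*(s-1)) iteratively.
q = 0.0668

0.0668


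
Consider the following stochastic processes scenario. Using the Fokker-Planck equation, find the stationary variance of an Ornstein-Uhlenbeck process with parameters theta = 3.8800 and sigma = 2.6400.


Stationary variance = sigma^2 / (2*theta)
= 2.6400^2 / (2*3.8800)
= 6.9696 / 7.7600
= 0.8981

0.8981


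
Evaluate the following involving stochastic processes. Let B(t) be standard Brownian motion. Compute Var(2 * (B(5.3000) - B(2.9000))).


Var(alpha*(B(t)-B(s))) = alpha^2 * (t-s)
= 2^2 * (5.3000 - 2.9000)
= 4 * 2.4000
= 9.6000

9.6000


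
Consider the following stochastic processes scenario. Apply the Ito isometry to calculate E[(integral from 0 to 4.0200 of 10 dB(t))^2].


By Ito isometry: E[(int f dB)^2] = int f^2 dt
= 10^2 * 4.0200
= 100 * 4.0200 = 402.0000

402.0000


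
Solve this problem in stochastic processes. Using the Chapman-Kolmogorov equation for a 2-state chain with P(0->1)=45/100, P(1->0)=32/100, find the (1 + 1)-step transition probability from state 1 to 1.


P^2 = P^1 * P^1
Computing via matrix multiplication of the transition matrix.
Entry (1,1) of P^2 = 0.6064

0.6064


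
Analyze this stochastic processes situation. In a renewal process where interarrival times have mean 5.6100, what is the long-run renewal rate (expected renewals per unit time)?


Long-run renewal rate = 1/E(X)
= 1/5.6100
= 0.1783

0.1783


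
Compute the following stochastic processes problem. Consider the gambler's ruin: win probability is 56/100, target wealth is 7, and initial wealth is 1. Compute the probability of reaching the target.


Gambler's ruin formula:
r = q/p = 0.4400/0.5600 = 0.7857
P(win) = (1 - r^i)/(1 - r^N)
= (1 - 0.7857^1)/(1 - 0.7857^7)
= 0.2629

0.2629


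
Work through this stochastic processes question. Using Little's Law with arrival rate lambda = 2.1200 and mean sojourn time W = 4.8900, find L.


Little's Law: L = lambda * W
= 2.1200 * 4.8900
= 10.3668

10.3668


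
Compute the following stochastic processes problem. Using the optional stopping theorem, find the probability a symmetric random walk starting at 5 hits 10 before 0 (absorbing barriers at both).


By optional stopping theorem: E(M at tau) = M(0) = 5
P(hit 10)*10 + P(hit 0)*0 = 5
P(hit 10) = (5 - 0)/(10 - 0) = 1/2 = 0.5000

0.5000


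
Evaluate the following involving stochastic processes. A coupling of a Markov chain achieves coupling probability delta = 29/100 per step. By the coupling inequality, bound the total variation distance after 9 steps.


TV distance bound <= (1-delta)^n
= (1 - 0.2900)^9
= 0.7100^9
= 0.0458

0.0458


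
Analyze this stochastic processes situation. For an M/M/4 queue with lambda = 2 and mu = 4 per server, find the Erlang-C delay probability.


a = lambda/mu = 0.5000
rho = a/c = 0.1250
Erlang-C formula applied:
C(c,a) = 0.0018

0.0018


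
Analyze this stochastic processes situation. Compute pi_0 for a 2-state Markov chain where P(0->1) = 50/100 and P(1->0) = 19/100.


Stationary distribution: pi_0 = p10/(p01+p10), pi_1 = p01/(p01+p10)
p01 = 0.5000, p10 = 0.1900
pi_0 = 0.2754

0.2754


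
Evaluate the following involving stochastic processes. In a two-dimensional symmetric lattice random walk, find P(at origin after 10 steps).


P = C(10,5)^2 / 4^10
= 252^2 / 1048576
= 63504 / 1048576
= 0.0606

0.0606


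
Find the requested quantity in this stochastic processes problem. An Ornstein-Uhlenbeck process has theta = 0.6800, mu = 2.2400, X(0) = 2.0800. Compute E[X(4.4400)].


E[X(t)] = mu + (X(0) - mu)*exp(-theta*t)
= 2.2400 + (2.0800 - 2.2400)*exp(-0.6800*4.4400)
= 2.2400 + -0.1600 * 0.0488
= 2.2322

2.2322


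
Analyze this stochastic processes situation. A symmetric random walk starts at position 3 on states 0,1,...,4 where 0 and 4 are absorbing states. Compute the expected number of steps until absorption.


For symmetric RW on 0,...,N with absorbing barriers, E(i) = i*(N-i)
E(3) = 3 * 1 = 3

3


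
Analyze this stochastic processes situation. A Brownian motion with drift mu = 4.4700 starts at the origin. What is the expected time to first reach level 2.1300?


Expected first passage time = a/mu
= 2.1300/4.4700
= 0.4765

0.4765


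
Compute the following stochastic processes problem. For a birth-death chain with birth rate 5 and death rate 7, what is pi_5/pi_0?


For birth-death process, pi_n/pi_0 = (lambda/mu)^n
= (5/7)^5
= 0.1859

0.1859


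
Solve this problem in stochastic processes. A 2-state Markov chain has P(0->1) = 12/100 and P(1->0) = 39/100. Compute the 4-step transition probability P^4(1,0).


Computing P^4 by matrix multiplication.
P = [[0.8800, 0.1200], [0.3900, 0.6100]]
After raising P to the power 4:
P^4(1,0) = 0.7206

0.7206


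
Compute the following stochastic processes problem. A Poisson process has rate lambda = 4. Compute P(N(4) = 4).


P(N(t)=k) = (lambda*t)^k * exp(-lambda*t) / k!
lambda*t = 16
= 16^4 * exp(-16) / 4!
= 65536 * 1.1254e-07 / 24
= 3.0730e-04

3.0730e-04


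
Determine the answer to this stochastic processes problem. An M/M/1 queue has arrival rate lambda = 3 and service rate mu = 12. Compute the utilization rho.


rho = lambda/mu
= 3/12
= 0.2500

0.2500


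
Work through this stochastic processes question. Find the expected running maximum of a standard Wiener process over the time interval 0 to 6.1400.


E(max B(s)) = sqrt(2t/pi)
= sqrt(2*6.1400/pi)
= sqrt(3.9088)
= 1.9771

1.9771


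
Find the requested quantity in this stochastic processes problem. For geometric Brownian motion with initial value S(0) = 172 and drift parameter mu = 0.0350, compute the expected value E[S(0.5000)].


E[S(t)] = S(0) * exp(mu * t)
= 172 * exp(0.0350 * 0.5000)
= 172 * 1.0177
= 175.0365

175.0365


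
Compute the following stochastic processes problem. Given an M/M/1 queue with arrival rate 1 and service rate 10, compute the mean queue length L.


rho = 1/10 = 0.1000
L = rho/(1-rho)
= 0.1000/0.9000
= 0.1111

0.1111


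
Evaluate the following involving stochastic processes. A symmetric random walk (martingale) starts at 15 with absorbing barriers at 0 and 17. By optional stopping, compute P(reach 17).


By optional stopping theorem: E(M at tau) = M(0) = 15
P(hit 17)*17 + P(hit 0)*0 = 15
P(hit 17) = (15 - 0)/(17 - 0) = 15/17 = 0.8824

0.8824


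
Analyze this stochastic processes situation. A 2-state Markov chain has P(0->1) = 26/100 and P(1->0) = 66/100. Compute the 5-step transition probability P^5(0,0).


Computing P^5 by matrix multiplication.
P = [[0.7400, 0.2600], [0.6600, 0.3400]]
After raising P to the power 5:
P^5(0,0) = 0.7174

0.7174


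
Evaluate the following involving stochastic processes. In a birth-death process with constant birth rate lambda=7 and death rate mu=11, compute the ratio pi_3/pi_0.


For birth-death process, pi_n/pi_0 = (lambda/mu)^n
= (7/11)^3
= 0.2577

0.2577


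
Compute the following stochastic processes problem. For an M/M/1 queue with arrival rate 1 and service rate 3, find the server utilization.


rho = lambda/mu
= 1/3
= 0.3333

0.3333


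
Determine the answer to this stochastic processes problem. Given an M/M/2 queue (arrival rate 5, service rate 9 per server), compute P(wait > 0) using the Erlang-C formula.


a = lambda/mu = 0.5556
rho = a/c = 0.2778
Erlang-C formula applied:
C(c,a) = 0.1208

0.1208


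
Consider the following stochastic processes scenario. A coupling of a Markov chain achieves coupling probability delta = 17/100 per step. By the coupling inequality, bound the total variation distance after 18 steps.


TV distance bound <= (1-delta)^n
= (1 - 0.1700)^18
= 0.8300^18
= 0.0349

0.0349


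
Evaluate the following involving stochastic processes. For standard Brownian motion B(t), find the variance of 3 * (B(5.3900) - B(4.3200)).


Var(alpha*(B(t)-B(s))) = alpha^2 * (t-s)
= 3^2 * (5.3900 - 4.3200)
= 9 * 1.0700
= 9.6300

9.6300


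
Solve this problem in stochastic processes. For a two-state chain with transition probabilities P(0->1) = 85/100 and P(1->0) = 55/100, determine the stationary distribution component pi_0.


Stationary distribution: pi_0 = p10/(p01+p10), pi_1 = p01/(p01+p10)
p01 = 0.8500, p10 = 0.5500
pi_0 = 0.3929

0.3929


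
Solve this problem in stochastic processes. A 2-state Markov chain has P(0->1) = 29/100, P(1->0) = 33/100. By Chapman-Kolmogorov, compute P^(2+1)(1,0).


P^3 = P^2 * P^1
Computing via matrix multiplication of the transition matrix.
Entry (1,0) of P^3 = 0.5031

0.5031


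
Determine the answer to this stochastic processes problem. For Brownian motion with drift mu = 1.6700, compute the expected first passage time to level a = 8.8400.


Expected first passage time = a/mu
= 8.8400/1.6700
= 5.2934

5.2934


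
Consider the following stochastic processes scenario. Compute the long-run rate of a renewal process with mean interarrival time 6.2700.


Long-run renewal rate = 1/E(X)
= 1/6.2700
= 0.1595

0.1595


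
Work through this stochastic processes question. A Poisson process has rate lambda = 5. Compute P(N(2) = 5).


P(N(t)=k) = (lambda*t)^k * exp(-lambda*t) / k!
lambda*t = 10
= 10^5 * exp(-10) / 5!
= 100000 * 4.5400e-05 / 120
= 0.0378

0.0378


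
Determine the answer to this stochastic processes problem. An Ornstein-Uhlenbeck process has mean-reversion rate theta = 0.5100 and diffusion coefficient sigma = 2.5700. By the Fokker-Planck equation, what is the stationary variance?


Stationary variance = sigma^2 / (2*theta)
= 2.5700^2 / (2*0.5100)
= 6.6049 / 1.0200
= 6.4754

6.4754


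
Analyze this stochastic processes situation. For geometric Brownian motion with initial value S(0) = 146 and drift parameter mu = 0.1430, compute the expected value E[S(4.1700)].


E[S(t)] = S(0) * exp(mu * t)
= 146 * exp(0.1430 * 4.1700)
= 146 * 1.8154
= 265.0495

265.0495


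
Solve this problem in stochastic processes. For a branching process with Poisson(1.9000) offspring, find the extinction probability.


Since mu = 1.9000 > 1, extinction prob q < 1.
Solve s = exp(mu*(s-1)) iteratively.
q = 0.2328

0.2328


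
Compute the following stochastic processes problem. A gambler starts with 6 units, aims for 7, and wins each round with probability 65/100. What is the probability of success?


Gambler's ruin formula:
r = q/p = 0.3500/0.6500 = 0.5385
P(win) = (1 - r^i)/(1 - r^N)
= (1 - 0.5385^6)/(1 - 0.5385^7)
= 0.9886

0.9886


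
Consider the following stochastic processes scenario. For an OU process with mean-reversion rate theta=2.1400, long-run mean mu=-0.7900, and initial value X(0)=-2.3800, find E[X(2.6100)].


E[X(t)] = mu + (X(0) - mu)*exp(-theta*t)
= -0.7900 + (-2.3800 - -0.7900)*exp(-2.1400*2.6100)
= -0.7900 + -1.5900 * 0.0038
= -0.7960

-0.7960


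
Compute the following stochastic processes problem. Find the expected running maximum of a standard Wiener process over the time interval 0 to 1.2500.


E(max B(s)) = sqrt(2t/pi)
= sqrt(2*1.2500/pi)
= sqrt(0.7958)
= 0.8921

0.8921


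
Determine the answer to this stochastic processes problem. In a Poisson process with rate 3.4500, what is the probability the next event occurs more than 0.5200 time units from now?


P(X > t) = exp(-lambda * t)
= exp(-3.4500 * 0.5200)
= exp(-1.7940) = 0.1663

0.1663


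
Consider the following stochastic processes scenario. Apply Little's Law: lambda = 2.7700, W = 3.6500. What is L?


Little's Law: L = lambda * W
= 2.7700 * 3.6500
= 10.1105

10.1105


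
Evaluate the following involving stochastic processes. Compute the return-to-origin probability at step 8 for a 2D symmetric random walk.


P = C(8,4)^2 / 4^8
= 70^2 / 65536
= 4900 / 65536
= 0.0748

0.0748


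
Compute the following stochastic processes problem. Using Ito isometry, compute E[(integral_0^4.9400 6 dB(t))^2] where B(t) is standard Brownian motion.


By Ito isometry: E[(int f dB)^2] = int f^2 dt
= 6^2 * 4.9400
= 36 * 4.9400 = 177.8400

177.8400


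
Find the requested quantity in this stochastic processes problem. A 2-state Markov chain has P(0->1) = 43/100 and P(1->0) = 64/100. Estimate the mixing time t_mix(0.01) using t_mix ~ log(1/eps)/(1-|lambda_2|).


lambda_2 = |1 - p01 - p10| = |1 - 0.4300 - 0.6400| = 0.0700
t_mix ~ log(1/eps)/(1 - |lambda_2|)
= log(100)/(1 - 0.0700) = 4.6052/0.9300
= 4.9518

4.9518


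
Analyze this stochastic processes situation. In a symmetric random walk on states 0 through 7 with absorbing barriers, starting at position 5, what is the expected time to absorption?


For symmetric RW on 0,...,N with absorbing barriers, E(i) = i*(N-i)
E(5) = 5 * 2 = 10

10


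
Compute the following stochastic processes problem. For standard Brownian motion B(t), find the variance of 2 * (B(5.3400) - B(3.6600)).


Var(alpha*(B(t)-B(s))) = alpha^2 * (t-s)
= 2^2 * (5.3400 - 3.6600)
= 4 * 1.6800
= 6.7200

6.7200


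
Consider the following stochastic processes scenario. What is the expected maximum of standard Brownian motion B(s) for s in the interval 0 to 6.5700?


E(max B(s)) = sqrt(2t/pi)
= sqrt(2*6.5700/pi)
= sqrt(4.1826)
= 2.0451

2.0451


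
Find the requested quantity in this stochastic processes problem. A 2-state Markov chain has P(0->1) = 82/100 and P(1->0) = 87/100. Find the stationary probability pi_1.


Stationary distribution: pi_0 = p10/(p01+p10), pi_1 = p01/(p01+p10)
p01 = 0.8200, p10 = 0.8700
pi_1 = 0.4852

0.4852


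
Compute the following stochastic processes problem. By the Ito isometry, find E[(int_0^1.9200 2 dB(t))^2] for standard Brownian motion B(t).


By Ito isometry: E[(int f dB)^2] = int f^2 dt
= 2^2 * 1.9200
= 4 * 1.9200 = 7.6800

7.6800


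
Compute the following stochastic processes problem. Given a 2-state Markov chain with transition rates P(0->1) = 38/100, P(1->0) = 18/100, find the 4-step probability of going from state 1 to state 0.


Computing P^4 by matrix multiplication.
P = [[0.6200, 0.3800], [0.1800, 0.8200]]
After raising P to the power 4:
P^4(1,0) = 0.3094

0.3094


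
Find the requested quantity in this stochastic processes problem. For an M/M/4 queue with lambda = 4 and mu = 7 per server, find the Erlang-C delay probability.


a = lambda/mu = 0.5714
rho = a/c = 0.1429
Erlang-C formula applied:
C(c,a) = 0.0029

0.0029


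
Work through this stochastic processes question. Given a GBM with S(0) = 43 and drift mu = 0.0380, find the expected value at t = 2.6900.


E[S(t)] = S(0) * exp(mu * t)
= 43 * exp(0.0380 * 2.6900)
= 43 * 1.1076
= 47.6280

47.6280


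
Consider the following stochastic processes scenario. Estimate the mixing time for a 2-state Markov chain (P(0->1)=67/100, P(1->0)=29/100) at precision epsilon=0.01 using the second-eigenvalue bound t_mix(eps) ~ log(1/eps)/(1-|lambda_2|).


lambda_2 = |1 - p01 - p10| = |1 - 0.6700 - 0.2900| = 0.0400
t_mix ~ log(1/eps)/(1 - |lambda_2|)
= log(100)/(1 - 0.0400) = 4.6052/0.9600
= 4.7971

4.7971
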